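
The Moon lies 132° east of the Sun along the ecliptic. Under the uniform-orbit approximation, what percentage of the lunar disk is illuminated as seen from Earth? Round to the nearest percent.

Half-versine of 132°: (1 − (-0.669))/2 = 0.835, i.e. 83%.

83%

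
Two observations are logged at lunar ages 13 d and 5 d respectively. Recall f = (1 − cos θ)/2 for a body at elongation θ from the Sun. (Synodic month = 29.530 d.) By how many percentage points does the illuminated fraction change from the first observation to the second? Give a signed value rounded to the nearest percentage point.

First observation: θ = 360°·13/29.530 = 158.5°, so f = 0.965.
Second observation: θ = 61.0°, f = 0.257.
Δf = 0.257 − 0.965 = -0.708, i.e. -71 pp.

-71 pp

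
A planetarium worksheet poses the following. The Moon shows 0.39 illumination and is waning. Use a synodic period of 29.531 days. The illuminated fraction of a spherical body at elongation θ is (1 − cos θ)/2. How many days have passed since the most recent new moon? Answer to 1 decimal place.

From f = (1 − cos θ)/2: cos θ = 1 − 2×0.39 = 0.220; arccos → 77.3°.
A waning Moon lies in 180°–360°, so θ = 360° − 77.3° = 282.7°.
Age = 29.531 × 282.7°/360° ≈ 23.19 days.

23.2 days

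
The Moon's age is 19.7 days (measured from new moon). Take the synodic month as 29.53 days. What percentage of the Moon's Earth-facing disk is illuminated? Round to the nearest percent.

Phase angle: θ = 360°·(19.7 d)/(29.53 d) = 240.2°.
Illuminated fraction = (1 − cos 240.2°)/2 = (1 − (-0.498))/2 ≈ 0.749, so 75%.

75%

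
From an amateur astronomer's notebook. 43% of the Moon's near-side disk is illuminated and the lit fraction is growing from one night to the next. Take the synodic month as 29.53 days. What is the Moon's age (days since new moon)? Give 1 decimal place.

6.7 days

cos θ = 1 − 2f = 0.140, giving a principal value of 82.0°.
The Moon is waxing (0°–180°), so θ = 82.0° directly.
That fraction of the synodic month is 82.0/360 × 29.53 d ≈ 6.72 d.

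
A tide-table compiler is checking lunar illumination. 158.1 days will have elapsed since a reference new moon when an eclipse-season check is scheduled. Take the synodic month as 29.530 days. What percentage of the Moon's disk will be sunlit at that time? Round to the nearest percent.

80%

158.1 d spans 5 complete synodic months (5 × 29.530 = 147.65 d) plus 10.45 d.
Elongation θ = 360° × 10.45/29.530 ≈ 127.4°.
Illuminated fraction = (1 − cos 127.4°)/2 = (1 − (-0.607))/2 ≈ 0.804, so 80%.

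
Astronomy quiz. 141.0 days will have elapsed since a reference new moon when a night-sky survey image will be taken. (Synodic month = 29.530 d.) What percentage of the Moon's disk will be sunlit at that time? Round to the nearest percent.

141.0/29.530 = 4.775 lunations, so 4 complete cycles and 22.88 d into the next.
Phase angle: θ = 360°·(22.88 d)/(29.530 d) = 278.9°.
cos 278.9° = 0.155, so f = (1 − 0.155)/2 = 0.422, so 42%.

42%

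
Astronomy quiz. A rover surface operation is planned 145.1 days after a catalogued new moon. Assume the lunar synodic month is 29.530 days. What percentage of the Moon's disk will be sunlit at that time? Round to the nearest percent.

7%

145.1 d spans 4 complete synodic months (4 × 29.530 = 118.12 d) plus 26.98 d.
Elongation θ = 360° × 26.98/29.530 ≈ 328.9°.
Illuminated fraction = (1 − cos 328.9°)/2 = (1 − 0.856)/2 ≈ 0.072, so 7%.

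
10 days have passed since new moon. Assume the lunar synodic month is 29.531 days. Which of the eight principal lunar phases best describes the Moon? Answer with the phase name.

θ ≈ 360° × 10/29.531 = 122°, which falls in the waxing gibbous sector.

waxing gibbous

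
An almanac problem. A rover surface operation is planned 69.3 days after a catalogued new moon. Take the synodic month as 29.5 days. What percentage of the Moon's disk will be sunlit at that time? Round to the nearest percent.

Reduce mod P: 69.3 − 2×29.5 = 10.30 d into the current lunation.
Phase angle: θ = 360°·(10.30 d)/(29.5 d) = 125.7°.
cos 125.7° = (-0.583), so f = (1 − (-0.583))/2 = 0.792, so 79%.

79%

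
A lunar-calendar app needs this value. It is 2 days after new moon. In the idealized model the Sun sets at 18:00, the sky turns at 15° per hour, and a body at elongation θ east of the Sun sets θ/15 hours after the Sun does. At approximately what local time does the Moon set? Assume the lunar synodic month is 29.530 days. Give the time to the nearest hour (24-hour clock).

The Moon has covered 2/29.530 of its cycle, so θ ≈ 360° × 2/29.530 = 24.4°.
The Moon trails the Sun by θ/15 = 24.4/15 ≈ 1.63 hours.
18:00 + 1.63 h ≈ 19:38 → 20:00 to the nearest hour.

20:00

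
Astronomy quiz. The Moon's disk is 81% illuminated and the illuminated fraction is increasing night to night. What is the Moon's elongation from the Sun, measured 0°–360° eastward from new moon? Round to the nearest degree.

Invert f = (1 − cos θ)/2 to get cos θ = 1 − 2(0.81) = -0.620, hence θ₀ = arccos -0.620 = 128.3°.
Before full moon the principal value applies: θ = 128.3°.

128°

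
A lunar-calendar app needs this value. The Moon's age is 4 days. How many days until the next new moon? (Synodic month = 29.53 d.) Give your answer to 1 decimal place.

One full lunation from the last new moon is 29.53 d; remaining = 29.53 − 4 = 25.530 d.

25.5 days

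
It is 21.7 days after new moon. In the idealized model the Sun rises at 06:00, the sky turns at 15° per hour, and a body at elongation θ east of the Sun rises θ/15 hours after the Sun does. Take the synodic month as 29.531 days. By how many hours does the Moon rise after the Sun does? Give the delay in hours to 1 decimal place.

17.6 h

Elongation θ = 360° × 21.7/29.531 ≈ 264.5°.
The Moon trails the Sun by θ/15 = 264.5/15 ≈ 17.64 hours.
So the Moon rises 17.64 h after the Sun.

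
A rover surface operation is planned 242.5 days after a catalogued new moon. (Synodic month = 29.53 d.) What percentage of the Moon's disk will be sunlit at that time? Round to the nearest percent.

38%

242.5/29.53 = 8.212 lunations, so 8 complete cycles and 6.26 d into the next.
Phase angle: θ = 360°·(6.26 d)/(29.53 d) = 76.3°.
Illuminated fraction = (1 − cos 76.3°)/2 = (1 − 0.237)/2 ≈ 0.382, so 38%.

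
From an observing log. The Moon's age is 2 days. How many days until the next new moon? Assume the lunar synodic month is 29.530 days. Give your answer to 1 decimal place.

27.5 days

The next new moon completes the synodic month: 29.530 − 2 = 27.530 days.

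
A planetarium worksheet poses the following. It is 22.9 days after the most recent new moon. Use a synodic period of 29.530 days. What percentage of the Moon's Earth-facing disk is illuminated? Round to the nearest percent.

The Moon has covered 22.9/29.530 of its cycle, so θ ≈ 360° × 22.9/29.530 = 279.2°.
cos 279.2° = 0.159, so f = (1 − 0.159)/2 = 0.420, so 42%.

42%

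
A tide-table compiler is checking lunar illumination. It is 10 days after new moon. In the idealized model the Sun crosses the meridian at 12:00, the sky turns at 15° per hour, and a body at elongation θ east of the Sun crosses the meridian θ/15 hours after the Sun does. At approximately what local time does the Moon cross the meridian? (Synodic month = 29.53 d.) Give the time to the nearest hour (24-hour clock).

20:00

Phase angle: θ = 360°·(10 d)/(29.53 d) = 121.9°.
The Moon trails the Sun by θ/15 = 121.9/15 ≈ 8.13 hours.
12:00 + 8.13 h ≈ 20:08 → 20:00 to the nearest hour.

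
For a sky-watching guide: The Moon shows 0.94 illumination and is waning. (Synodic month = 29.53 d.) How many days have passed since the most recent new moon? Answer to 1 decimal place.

cos θ = 1 − 2f = -0.880, giving a principal value of 151.6°.
Waning ⇒ past full, so θ = 360° − 151.6° = 208.4°.
That fraction of the synodic month is 208.4/360 × 29.53 d ≈ 17.09 d.

17.1 days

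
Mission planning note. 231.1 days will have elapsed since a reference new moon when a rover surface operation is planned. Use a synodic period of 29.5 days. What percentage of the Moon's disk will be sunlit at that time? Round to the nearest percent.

231.1 d spans 7 complete synodic months (7 × 29.5 = 206.50 d) plus 24.60 d.
Phase angle: θ = 360°·(24.60 d)/(29.5 d) = 300.2°.
cos 300.2° = 0.503, so f = (1 − 0.503)/2 = 0.248, so 25%.

25%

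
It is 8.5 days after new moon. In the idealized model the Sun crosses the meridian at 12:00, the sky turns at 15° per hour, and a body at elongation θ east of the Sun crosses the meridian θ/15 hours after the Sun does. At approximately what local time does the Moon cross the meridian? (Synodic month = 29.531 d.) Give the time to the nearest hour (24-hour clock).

The Moon has covered 8.5/29.531 of its cycle, so θ ≈ 360° × 8.5/29.531 = 103.6°.
Delay after the Sun = 103.6° / (15°/h) ≈ 6.91 h.
12:00 + 6.91 h ≈ 18:54 → 19:00 to the nearest hour.

19:00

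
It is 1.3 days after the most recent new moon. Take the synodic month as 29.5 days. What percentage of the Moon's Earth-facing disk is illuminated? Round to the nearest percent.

Elongation θ = 360° × 1.3/29.5 ≈ 15.9°.
cos 15.9° = 0.962, so f = (1 − 0.962)/2 = 0.019, so 2%.

2%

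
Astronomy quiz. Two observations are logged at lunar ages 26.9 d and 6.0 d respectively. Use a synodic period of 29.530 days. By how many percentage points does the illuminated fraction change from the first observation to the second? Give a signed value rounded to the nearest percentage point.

First observation: θ = 360°·26.9/29.530 = 327.9°, so f = 0.076.
Second observation: θ = 73.1°, f = 0.355.
Δf = 0.355 − 0.076 = +0.279, i.e. +28 pp.

+28 percentage points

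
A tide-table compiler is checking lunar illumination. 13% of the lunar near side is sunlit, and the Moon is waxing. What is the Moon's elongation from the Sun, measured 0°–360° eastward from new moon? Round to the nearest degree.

42°

Invert f = (1 − cos θ)/2 to get cos θ = 1 − 2(0.13) = 0.740, hence θ₀ = arccos 0.740 = 42.3°.
The Moon is waxing (0°–180°), so θ = 42.3° directly.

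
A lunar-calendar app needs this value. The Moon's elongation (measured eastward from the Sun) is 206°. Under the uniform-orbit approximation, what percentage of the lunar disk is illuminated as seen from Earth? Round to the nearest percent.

f = (1 − cos 206°)/2 = (1 − (-0.899))/2 ≈ 0.949, i.e. 95%.

95%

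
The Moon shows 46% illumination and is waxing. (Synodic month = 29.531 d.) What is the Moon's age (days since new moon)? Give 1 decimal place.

7.0 days

From f = (1 − cos θ)/2: cos θ = 1 − 2×0.46 = 0.080; arccos → 85.4°.
Before full moon the principal value applies: θ = 85.4°.
That fraction of the synodic month is 85.4/360 × 29.531 d ≈ 7.01 d.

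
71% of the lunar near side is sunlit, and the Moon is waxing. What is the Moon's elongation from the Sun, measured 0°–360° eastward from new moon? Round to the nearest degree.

115°

From f = (1 − cos θ)/2: cos θ = 1 − 2×0.71 = -0.420; arccos → 114.8°.
Waxing ⇒ before full, so θ = 114.8°.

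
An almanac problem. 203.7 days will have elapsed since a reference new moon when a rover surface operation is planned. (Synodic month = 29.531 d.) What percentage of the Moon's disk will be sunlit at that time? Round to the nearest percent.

10%

203.7 d spans 6 complete synodic months (6 × 29.531 = 177.19 d) plus 26.51 d.
The Moon has covered 26.51/29.531 of its cycle, so θ ≈ 360° × 26.51/29.531 = 323.2°.
With cos θ = 0.801, the lit fraction is (1 − 0.801)/2 ≈ 0.100, so 10%.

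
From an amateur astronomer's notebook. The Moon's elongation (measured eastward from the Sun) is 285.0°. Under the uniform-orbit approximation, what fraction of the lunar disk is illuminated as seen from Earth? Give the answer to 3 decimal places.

0.371

cos 285.0° = 0.259, so f = (1 − 0.259)/2 = 0.371.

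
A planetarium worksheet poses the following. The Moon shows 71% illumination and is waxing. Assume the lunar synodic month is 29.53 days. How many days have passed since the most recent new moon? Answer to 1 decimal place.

Invert f = (1 − cos θ)/2 to get cos θ = 1 − 2(0.71) = -0.420, hence θ₀ = arccos -0.420 = 114.8°.
Before full moon the principal value applies: θ = 114.8°.
Age = 29.53 × 114.8°/360° ≈ 9.42 days.

9.4 days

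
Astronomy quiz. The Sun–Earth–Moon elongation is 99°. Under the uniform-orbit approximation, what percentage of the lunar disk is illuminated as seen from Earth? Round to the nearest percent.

Half-versine of 99°: (1 − (-0.156))/2 = 0.578, i.e. 58%.

58%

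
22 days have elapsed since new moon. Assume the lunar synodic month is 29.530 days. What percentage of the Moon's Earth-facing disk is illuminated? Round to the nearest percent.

52%

Phase angle: θ = 360°·(22 d)/(29.530 d) = 268.2°.
cos 268.2° = (-0.031), so f = (1 − (-0.031))/2 = 0.516, so 52%.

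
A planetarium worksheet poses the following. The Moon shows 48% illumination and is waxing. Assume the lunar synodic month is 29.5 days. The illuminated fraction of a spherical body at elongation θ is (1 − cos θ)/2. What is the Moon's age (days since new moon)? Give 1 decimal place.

Invert f = (1 − cos θ)/2 to get cos θ = 1 − 2(0.48) = 0.040, hence θ₀ = arccos 0.040 = 87.7°.
Before full moon the principal value applies: θ = 87.7°.
That fraction of the synodic month is 87.7/360 × 29.5 d ≈ 7.19 d.

7.2 days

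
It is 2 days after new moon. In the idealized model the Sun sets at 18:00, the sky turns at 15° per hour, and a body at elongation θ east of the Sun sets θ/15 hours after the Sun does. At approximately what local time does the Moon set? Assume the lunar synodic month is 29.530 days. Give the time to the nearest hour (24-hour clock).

The Moon has covered 2/29.530 of its cycle, so θ ≈ 360° × 2/29.530 = 24.4°.
At 15° of sky rotation per hour, 24.4° corresponds to a 1.63 h lag.
18:00 + 1.63 h ≈ 19:38 → 20:00 to the nearest hour.

20:00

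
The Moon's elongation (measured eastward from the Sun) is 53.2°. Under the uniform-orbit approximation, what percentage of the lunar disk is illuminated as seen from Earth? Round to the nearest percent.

Half-versine of 53.2°: (1 − 0.599)/2 = 0.200, i.e. 20%.

20%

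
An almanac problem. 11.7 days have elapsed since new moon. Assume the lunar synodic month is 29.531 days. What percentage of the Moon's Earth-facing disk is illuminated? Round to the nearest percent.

The Moon has covered 11.7/29.531 of its cycle, so θ ≈ 360° × 11.7/29.531 = 142.6°.
Illuminated fraction = (1 − cos 142.6°)/2 = (1 − (-0.795))/2 ≈ 0.897, so 90%.

90%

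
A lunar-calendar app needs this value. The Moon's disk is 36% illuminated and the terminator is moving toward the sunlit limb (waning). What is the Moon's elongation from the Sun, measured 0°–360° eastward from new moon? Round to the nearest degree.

286°

Invert f = (1 − cos θ)/2 to get cos θ = 1 − 2(0.36) = 0.280, hence θ₀ = arccos 0.280 = 73.7°.
Waning ⇒ past full, so θ = 360° − 73.7° = 286.3°.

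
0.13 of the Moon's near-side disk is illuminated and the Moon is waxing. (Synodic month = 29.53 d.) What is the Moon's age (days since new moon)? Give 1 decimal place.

cos θ = 1 − 2f = 0.740, giving a principal value of 42.3°.
The Moon is waxing (0°–180°), so θ = 42.3° directly.
At 360°/29.53 d per day, 42.3° corresponds to 3.47 days.

3.5 days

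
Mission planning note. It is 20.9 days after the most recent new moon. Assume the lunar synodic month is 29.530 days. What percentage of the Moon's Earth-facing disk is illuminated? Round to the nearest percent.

63%

The Moon has covered 20.9/29.530 of its cycle, so θ ≈ 360° × 20.9/29.530 = 254.8°.
Illuminated fraction = (1 − cos 254.8°)/2 = (1 − (-0.262))/2 ≈ 0.631, so 63%.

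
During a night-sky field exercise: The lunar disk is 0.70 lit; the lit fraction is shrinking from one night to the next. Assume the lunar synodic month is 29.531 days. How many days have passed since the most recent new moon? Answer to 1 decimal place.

20.2 days

cos θ = 1 − 2f = -0.400, giving a principal value of 113.6°.
Waning ⇒ past full, so θ = 360° − 113.6° = 246.4°.
Age = 29.531 × 246.4°/360° ≈ 20.21 days.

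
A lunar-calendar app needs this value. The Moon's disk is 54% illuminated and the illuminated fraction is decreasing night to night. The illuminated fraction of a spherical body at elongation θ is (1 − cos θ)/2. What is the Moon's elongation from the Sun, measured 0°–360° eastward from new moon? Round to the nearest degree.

cos θ = 1 − 2f = -0.080, giving a principal value of 94.6°.
A waning Moon lies in 180°–360°, so θ = 360° − 94.6° = 265.4°.

265°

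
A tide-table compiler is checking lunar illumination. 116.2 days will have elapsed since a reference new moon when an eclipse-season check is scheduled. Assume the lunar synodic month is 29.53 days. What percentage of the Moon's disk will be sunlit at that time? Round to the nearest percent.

116.2 d spans 3 complete synodic months (3 × 29.53 = 88.59 d) plus 27.61 d.
Elongation θ = 360° × 27.61/29.53 ≈ 336.6°.
cos 336.6° = 0.918, so f = (1 − 0.918)/2 = 0.041, so 4%.

4%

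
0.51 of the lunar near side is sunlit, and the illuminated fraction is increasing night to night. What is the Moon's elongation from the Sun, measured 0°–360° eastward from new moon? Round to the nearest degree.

Invert f = (1 − cos θ)/2 to get cos θ = 1 − 2(0.51) = -0.020, hence θ₀ = arccos -0.020 = 91.1°.
Before full moon the principal value applies: θ = 91.1°.

91°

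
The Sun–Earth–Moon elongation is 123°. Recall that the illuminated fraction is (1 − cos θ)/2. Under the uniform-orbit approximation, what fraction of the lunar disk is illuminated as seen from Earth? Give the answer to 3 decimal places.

0.772

Half-versine of 123°: (1 − (-0.545))/2 = 0.772.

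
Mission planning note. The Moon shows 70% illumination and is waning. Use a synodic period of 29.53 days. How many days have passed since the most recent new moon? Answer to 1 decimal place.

cos θ = 1 − 2f = -0.400, giving a principal value of 113.6°.
A waning Moon lies in 180°–360°, so θ = 360° − 113.6° = 246.4°.
That fraction of the synodic month is 246.4/360 × 29.53 d ≈ 20.21 d.

20.2 days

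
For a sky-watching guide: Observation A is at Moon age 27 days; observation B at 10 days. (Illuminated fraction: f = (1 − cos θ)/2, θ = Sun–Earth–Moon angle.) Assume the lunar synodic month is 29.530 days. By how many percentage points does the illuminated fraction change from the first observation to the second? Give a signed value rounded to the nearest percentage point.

+69 percentage points

First observation: θ = 360°·27/29.530 = 329.2°, so f = 0.071.
Second observation: θ = 121.9°, f = 0.764.
Δf = 0.764 − 0.071 = +0.694, i.e. +69 pp.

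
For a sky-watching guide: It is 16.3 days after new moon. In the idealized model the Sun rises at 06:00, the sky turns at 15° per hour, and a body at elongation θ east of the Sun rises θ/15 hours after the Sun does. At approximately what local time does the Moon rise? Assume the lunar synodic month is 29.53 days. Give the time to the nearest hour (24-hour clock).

Elongation θ = 360° × 16.3/29.53 ≈ 198.7°.
At 15° of sky rotation per hour, 198.7° corresponds to a 13.25 h lag.
06:00 + 13.25 h ≈ 19:15 → 19:00 to the nearest hour.

19:00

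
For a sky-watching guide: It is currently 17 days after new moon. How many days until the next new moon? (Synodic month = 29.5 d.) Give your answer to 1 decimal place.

12.5 days

One full lunation from the last new moon is 29.5 d; remaining = 29.5 − 17 = 12.500 d.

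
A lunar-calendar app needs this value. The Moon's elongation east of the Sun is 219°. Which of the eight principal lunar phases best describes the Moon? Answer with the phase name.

219° lies in the waning gibbous sector of the 8-phase cycle.

waning gibbous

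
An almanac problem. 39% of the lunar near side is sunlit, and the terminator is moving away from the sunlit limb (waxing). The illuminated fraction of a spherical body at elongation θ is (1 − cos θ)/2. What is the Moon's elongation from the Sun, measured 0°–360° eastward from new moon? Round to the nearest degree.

77°

From f = (1 − cos θ)/2: cos θ = 1 − 2×0.39 = 0.220; arccos → 77.3°.
Before full moon the principal value applies: θ = 77.3°.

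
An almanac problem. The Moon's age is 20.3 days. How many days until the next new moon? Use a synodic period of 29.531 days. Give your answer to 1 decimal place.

9.2 days

One full lunation from the last new moon is 29.531 d; remaining = 29.531 − 20.3 = 9.231 d.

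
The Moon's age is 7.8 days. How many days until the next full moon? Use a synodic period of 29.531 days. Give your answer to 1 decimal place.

7.0 days

Full moon occurs at elongation 180°, i.e. at age 29.531 × 180/360 = 14.765 d.
That is 14.765 − 7.8 = 6.965 days ahead.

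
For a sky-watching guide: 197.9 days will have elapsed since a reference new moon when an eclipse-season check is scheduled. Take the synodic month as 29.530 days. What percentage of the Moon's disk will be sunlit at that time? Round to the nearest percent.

65%

Reduce mod P: 197.9 − 6×29.530 = 20.72 d into the current lunation.
Elongation θ = 360° × 20.72/29.530 ≈ 252.6°.
Illuminated fraction = (1 − cos 252.6°)/2 = (1 − (-0.299))/2 ≈ 0.650, so 65%.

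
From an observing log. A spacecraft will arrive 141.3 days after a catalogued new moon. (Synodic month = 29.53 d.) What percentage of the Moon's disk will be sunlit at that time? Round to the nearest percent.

Reduce mod P: 141.3 − 4×29.53 = 23.18 d into the current lunation.
Phase angle: θ = 360°·(23.18 d)/(29.53 d) = 282.6°.
With cos θ = 0.218, the lit fraction is (1 − 0.218)/2 ≈ 0.391, so 39%.

39%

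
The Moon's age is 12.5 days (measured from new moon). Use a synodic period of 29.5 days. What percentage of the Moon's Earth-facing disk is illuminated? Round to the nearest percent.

94%

The Moon has covered 12.5/29.5 of its cycle, so θ ≈ 360° × 12.5/29.5 = 152.5°.
Illuminated fraction = (1 − cos 152.5°)/2 = (1 − (-0.887))/2 ≈ 0.944, so 94%.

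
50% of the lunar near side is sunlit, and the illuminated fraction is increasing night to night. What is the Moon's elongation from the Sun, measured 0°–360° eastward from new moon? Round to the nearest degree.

cos θ = 1 − 2f = 0.000, giving a principal value of 90.0°.
The Moon is waxing (0°–180°), so θ = 90.0° directly.

90°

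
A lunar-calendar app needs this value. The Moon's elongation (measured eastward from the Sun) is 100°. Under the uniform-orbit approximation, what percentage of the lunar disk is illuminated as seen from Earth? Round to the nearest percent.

59%

Half-versine of 100°: (1 − (-0.174))/2 = 0.587, i.e. 59%.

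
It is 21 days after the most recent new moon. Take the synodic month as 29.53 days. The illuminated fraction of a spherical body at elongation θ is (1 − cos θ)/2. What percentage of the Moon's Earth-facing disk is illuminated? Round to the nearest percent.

62%

The Moon has covered 21/29.53 of its cycle, so θ ≈ 360° × 21/29.53 = 256.0°.
Illuminated fraction = (1 − cos 256.0°)/2 = (1 − (-0.242))/2 ≈ 0.621, so 62%.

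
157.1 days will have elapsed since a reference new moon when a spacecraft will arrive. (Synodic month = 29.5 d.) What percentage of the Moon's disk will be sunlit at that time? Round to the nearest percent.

73%

157.1 d spans 5 complete synodic months (5 × 29.5 = 147.50 d) plus 9.60 d.
The Moon has covered 9.60/29.5 of its cycle, so θ ≈ 360° × 9.60/29.5 = 117.2°.
With cos θ = (-0.456), the lit fraction is (1 − (-0.456))/2 ≈ 0.728, so 73%.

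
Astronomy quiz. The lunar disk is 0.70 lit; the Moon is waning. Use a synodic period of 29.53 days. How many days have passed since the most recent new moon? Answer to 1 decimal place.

From f = (1 − cos θ)/2: cos θ = 1 − 2×0.70 = -0.400; arccos → 113.6°.
Waning ⇒ past full, so θ = 360° − 113.6° = 246.4°.
Age = 29.53 × 246.4°/360° ≈ 20.21 days.

20.2 days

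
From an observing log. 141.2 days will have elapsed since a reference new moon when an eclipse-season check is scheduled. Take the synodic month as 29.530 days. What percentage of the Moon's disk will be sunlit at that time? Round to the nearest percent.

141.2 d spans 4 complete synodic months (4 × 29.530 = 118.12 d) plus 23.08 d.
Elongation θ = 360° × 23.08/29.530 ≈ 281.4°.
Illuminated fraction = (1 − cos 281.4°)/2 = (1 − 0.197)/2 ≈ 0.401, so 40%.

40%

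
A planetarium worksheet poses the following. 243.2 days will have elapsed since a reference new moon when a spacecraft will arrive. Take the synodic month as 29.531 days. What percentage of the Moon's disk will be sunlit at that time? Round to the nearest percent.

243.2 d spans 8 complete synodic months (8 × 29.531 = 236.25 d) plus 6.95 d.
Phase angle: θ = 360°·(6.95 d)/(29.531 d) = 84.7°.
With cos θ = 0.092, the lit fraction is (1 − 0.092)/2 ≈ 0.454, so 45%.

45%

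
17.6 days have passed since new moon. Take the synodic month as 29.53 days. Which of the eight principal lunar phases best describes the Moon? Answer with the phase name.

waning gibbous

θ ≈ 360° × 17.6/29.53 = 215°, which falls in the waning gibbous sector.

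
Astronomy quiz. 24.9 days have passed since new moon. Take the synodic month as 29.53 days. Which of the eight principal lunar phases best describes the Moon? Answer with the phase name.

θ ≈ 360° × 24.9/29.53 = 304°, which falls in the waning crescent sector.

waning crescent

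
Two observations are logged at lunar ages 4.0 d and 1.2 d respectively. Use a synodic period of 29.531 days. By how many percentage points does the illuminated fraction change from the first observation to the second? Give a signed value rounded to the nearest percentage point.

First observation: θ = 360°·4.0/29.531 = 48.8°, so f = 0.170.
Second observation: θ = 14.6°, f = 0.016.
Δf = 0.016 − 0.170 = -0.154, i.e. -15 pp.

-15 percentage points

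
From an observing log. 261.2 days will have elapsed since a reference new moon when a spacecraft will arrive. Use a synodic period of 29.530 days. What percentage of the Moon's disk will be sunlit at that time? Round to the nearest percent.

22%

261.2 d spans 8 complete synodic months (8 × 29.530 = 236.24 d) plus 24.96 d.
Phase angle: θ = 360°·(24.96 d)/(29.530 d) = 304.3°.
With cos θ = 0.563, the lit fraction is (1 − 0.563)/2 ≈ 0.218, so 22%.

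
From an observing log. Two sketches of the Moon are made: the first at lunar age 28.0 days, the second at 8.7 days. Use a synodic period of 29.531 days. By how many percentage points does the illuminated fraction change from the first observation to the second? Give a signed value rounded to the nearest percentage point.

θ₁ = 360° × 28.0/29.531 = 341.3°, f₁ = (1 − cos θ₁)/2 = 0.026.
θ₂ = 360° × 8.7/29.531 = 106.1°, f₂ = (1 − cos θ₂)/2 = 0.638.
Change = f₂ − f₁ = +0.612 → +61 percentage points.

+61 pp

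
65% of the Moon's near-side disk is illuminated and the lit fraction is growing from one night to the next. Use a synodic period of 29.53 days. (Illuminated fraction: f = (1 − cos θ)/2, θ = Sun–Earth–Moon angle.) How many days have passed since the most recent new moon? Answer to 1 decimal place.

8.8 days

cos θ = 1 − 2f = -0.300, giving a principal value of 107.5°.
Before full moon the principal value applies: θ = 107.5°.
Age = 29.53 × 107.5°/360° ≈ 8.81 days.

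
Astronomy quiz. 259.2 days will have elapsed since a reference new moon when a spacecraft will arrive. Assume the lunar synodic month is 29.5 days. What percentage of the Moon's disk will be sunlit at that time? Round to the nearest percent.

259.2 d spans 8 complete synodic months (8 × 29.5 = 236.00 d) plus 23.20 d.
Phase angle: θ = 360°·(23.20 d)/(29.5 d) = 283.1°.
cos 283.1° = 0.227, so f = (1 − 0.227)/2 = 0.387, so 39%.

39%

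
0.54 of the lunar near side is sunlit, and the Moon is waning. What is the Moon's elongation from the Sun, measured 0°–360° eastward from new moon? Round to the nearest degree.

cos θ = 1 − 2f = -0.080, giving a principal value of 94.6°.
A waning Moon lies in 180°–360°, so θ = 360° − 94.6° = 265.4°.

265°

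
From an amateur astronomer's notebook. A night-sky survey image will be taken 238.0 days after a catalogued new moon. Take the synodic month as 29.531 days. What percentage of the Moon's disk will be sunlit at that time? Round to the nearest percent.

3%

Reduce mod P: 238.0 − 8×29.531 = 1.75 d into the current lunation.
The Moon has covered 1.75/29.531 of its cycle, so θ ≈ 360° × 1.75/29.531 = 21.4°.
With cos θ = 0.931, the lit fraction is (1 − 0.931)/2 ≈ 0.034, so 3%.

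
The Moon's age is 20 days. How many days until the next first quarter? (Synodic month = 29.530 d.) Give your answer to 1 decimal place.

First quarter occurs at elongation 90°, i.e. at age 29.530 × 90/360 = 7.383 d.
Already past this cycle's first quarter; the next is at 7.383 + 29.530 = 36.913 d, so 36.913 − 20 = 16.913 days.

16.9 days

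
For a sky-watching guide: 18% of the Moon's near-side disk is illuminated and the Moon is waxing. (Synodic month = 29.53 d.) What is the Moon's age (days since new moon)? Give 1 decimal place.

From f = (1 − cos θ)/2: cos θ = 1 − 2×0.18 = 0.640; arccos → 50.2°.
The Moon is waxing (0°–180°), so θ = 50.2° directly.
Age = 29.53 × 50.2°/360° ≈ 4.12 days.

4.1 days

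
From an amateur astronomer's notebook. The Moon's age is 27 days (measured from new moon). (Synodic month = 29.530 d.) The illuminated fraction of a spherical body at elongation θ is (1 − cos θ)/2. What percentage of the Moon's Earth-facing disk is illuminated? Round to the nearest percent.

Elongation θ = 360° × 27/29.530 ≈ 329.2°.
With cos θ = 0.859, the lit fraction is (1 − 0.859)/2 ≈ 0.071, so 7%.

7%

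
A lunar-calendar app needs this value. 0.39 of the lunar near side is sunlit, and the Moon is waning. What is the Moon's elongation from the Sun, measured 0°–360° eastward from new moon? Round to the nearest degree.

From f = (1 − cos θ)/2: cos θ = 1 − 2×0.39 = 0.220; arccos → 77.3°.
A waning Moon lies in 180°–360°, so θ = 360° − 77.3° = 282.7°.

283°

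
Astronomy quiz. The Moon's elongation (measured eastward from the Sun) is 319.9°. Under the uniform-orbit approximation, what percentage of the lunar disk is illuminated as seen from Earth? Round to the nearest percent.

12%

f = (1 − cos 319.9°)/2 = (1 − 0.765)/2 ≈ 0.118, i.e. 12%.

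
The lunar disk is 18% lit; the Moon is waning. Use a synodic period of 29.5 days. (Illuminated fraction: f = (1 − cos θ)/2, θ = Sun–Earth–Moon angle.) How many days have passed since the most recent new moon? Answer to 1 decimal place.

25.4 days

cos θ = 1 − 2f = 0.640, giving a principal value of 50.2°.
A waning Moon lies in 180°–360°, so θ = 360° − 50.2° = 309.8°.
That fraction of the synodic month is 309.8/360 × 29.5 d ≈ 25.39 d.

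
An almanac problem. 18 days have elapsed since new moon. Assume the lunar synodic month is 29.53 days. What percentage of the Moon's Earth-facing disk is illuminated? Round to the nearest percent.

89%

The Moon has covered 18/29.53 of its cycle, so θ ≈ 360° × 18/29.53 = 219.4°.
With cos θ = (-0.772), the lit fraction is (1 − (-0.772))/2 ≈ 0.886, so 89%.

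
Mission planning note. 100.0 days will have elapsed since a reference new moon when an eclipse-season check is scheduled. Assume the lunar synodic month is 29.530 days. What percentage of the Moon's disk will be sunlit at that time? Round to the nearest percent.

88%

Reduce mod P: 100.0 − 3×29.530 = 11.41 d into the current lunation.
The Moon has covered 11.41/29.530 of its cycle, so θ ≈ 360° × 11.41/29.530 = 139.1°.
Illuminated fraction = (1 − cos 139.1°)/2 = (1 − (-0.756))/2 ≈ 0.878, so 88%.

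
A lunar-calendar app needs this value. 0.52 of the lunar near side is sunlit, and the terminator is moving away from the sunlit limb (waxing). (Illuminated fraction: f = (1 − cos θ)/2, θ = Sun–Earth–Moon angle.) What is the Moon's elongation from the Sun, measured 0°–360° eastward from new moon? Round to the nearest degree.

92°

Invert f = (1 − cos θ)/2 to get cos θ = 1 − 2(0.52) = -0.040, hence θ₀ = arccos -0.040 = 92.3°.
The Moon is waxing (0°–180°), so θ = 92.3° directly.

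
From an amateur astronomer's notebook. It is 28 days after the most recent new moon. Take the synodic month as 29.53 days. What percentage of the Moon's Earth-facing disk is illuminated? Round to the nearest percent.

3%

Elongation θ = 360° × 28/29.53 ≈ 341.3°.
With cos θ = 0.947, the lit fraction is (1 − 0.947)/2 ≈ 0.026, so 3%.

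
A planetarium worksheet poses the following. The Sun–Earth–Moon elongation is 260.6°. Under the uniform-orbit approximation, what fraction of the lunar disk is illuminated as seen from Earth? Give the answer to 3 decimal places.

f = (1 − cos 260.6°)/2 = (1 − (-0.163))/2 ≈ 0.582.

0.582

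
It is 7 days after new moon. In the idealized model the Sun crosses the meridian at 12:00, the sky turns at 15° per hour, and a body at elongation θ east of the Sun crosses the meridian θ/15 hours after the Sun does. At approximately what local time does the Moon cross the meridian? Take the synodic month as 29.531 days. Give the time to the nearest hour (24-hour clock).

The Moon has covered 7/29.531 of its cycle, so θ ≈ 360° × 7/29.531 = 85.3°.
Delay after the Sun = 85.3° / (15°/h) ≈ 5.69 h.
12:00 + 5.69 h ≈ 17:41 → 18:00 to the nearest hour.

18:00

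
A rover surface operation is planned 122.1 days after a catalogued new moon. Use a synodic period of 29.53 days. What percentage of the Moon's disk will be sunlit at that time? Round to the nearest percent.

17%

122.1 d spans 4 complete synodic months (4 × 29.53 = 118.12 d) plus 3.98 d.
Elongation θ = 360° × 3.98/29.53 ≈ 48.5°.
With cos θ = 0.662, the lit fraction is (1 − 0.662)/2 ≈ 0.169, so 17%.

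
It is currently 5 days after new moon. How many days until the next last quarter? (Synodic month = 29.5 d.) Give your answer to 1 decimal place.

Last quarter is 0.75 of the way through the cycle: age 0.75 × 29.5 = 22.125 d.
That is 22.125 − 5 = 17.125 days ahead.

17.1 days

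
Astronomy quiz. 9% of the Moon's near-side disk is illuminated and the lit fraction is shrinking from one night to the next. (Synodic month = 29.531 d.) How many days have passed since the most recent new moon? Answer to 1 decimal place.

26.7 days

cos θ = 1 − 2f = 0.820, giving a principal value of 34.9°.
Waning ⇒ past full, so θ = 360° − 34.9° = 325.1°.
That fraction of the synodic month is 325.1/360 × 29.531 d ≈ 26.67 d.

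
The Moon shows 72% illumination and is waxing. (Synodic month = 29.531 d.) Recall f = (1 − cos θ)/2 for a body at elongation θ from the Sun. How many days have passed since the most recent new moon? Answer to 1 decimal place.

9.5 days

From f = (1 − cos θ)/2: cos θ = 1 − 2×0.72 = -0.440; arccos → 116.1°.
The Moon is waxing (0°–180°), so θ = 116.1° directly.
At 360°/29.531 d per day, 116.1° corresponds to 9.52 days.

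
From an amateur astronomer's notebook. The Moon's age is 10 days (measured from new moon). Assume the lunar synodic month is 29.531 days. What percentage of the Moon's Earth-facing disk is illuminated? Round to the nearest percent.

The Moon has covered 10/29.531 of its cycle, so θ ≈ 360° × 10/29.531 = 121.9°.
With cos θ = (-0.529), the lit fraction is (1 − (-0.529))/2 ≈ 0.764, so 76%.

76%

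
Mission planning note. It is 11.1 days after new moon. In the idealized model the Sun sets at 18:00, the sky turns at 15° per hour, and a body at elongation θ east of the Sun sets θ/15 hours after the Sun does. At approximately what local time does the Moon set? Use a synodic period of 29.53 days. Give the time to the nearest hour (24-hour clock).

03:00

Elongation θ = 360° × 11.1/29.53 ≈ 135.3°.
The Moon trails the Sun by θ/15 = 135.3/15 ≈ 9.02 hours.
18:00 + 9.02 h ≈ 03:01 → 03:00 to the nearest hour.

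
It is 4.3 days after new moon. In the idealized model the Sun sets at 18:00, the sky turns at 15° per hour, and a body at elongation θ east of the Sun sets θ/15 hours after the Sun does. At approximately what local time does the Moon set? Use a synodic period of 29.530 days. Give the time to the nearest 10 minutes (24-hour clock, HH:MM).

21:30

Phase angle: θ = 360°·(4.3 d)/(29.530 d) = 52.4°.
At 15° of sky rotation per hour, 52.4° corresponds to a 3.49 h lag.
18:00 + 3.495 h ≈ 21:30 → 21:30 to the nearest ten minutes.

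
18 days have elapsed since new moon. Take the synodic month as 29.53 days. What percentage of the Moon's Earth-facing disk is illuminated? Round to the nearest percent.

Phase angle: θ = 360°·(18 d)/(29.53 d) = 219.4°.
Illuminated fraction = (1 − cos 219.4°)/2 = (1 − (-0.772))/2 ≈ 0.886, so 89%.

89%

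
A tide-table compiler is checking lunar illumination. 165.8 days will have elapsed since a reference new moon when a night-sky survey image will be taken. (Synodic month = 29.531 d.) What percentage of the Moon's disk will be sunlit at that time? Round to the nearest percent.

88%

Reduce mod P: 165.8 − 5×29.531 = 18.15 d into the current lunation.
Phase angle: θ = 360°·(18.15 d)/(29.531 d) = 221.2°.
cos 221.2° = (-0.752), so f = (1 − (-0.752))/2 = 0.876, so 88%.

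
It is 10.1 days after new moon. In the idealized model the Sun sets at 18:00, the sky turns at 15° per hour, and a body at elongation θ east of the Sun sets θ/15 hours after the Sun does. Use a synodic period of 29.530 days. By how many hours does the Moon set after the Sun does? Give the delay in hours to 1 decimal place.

The Moon has covered 10.1/29.530 of its cycle, so θ ≈ 360° × 10.1/29.530 = 123.1°.
Delay after the Sun = 123.1° / (15°/h) ≈ 8.21 h.
So the Moon sets 8.21 h after the Sun.

8.2 h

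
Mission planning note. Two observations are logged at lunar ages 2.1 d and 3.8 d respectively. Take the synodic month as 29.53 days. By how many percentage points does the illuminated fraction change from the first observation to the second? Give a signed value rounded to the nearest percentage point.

+11 pp

First observation: θ = 360°·2.1/29.53 = 25.6°, so f = 0.049.
Second observation: θ = 46.3°, f = 0.155.
Δf = 0.155 − 0.049 = +0.106, i.e. +11 pp.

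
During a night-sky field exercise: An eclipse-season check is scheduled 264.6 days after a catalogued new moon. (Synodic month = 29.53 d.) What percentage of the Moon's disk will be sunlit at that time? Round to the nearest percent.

2%

264.6 d spans 8 complete synodic months (8 × 29.53 = 236.24 d) plus 28.36 d.
Elongation θ = 360° × 28.36/29.53 ≈ 345.7°.
cos 345.7° = 0.969, so f = (1 − 0.969)/2 = 0.015, so 2%.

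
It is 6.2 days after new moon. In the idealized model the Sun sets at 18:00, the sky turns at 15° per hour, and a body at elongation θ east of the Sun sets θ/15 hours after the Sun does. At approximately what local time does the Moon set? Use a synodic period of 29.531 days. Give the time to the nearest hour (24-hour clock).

23:00

Elongation θ = 360° × 6.2/29.531 ≈ 75.6°.
At 15° of sky rotation per hour, 75.6° corresponds to a 5.04 h lag.
18:00 + 5.04 h ≈ 23:02 → 23:00 to the nearest hour.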